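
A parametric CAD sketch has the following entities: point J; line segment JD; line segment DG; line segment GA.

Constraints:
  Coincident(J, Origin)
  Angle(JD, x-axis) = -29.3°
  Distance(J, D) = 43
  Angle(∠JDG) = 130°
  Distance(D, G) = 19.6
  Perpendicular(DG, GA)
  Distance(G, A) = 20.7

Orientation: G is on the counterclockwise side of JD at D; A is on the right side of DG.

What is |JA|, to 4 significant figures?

71.48

J is at the origin; JD runs at -29.3° with length 43.0, so D = 43.0·(cos -29.3°, sin -29.3°) = (37.50, -21.04). ∠JDG = 130.0°, so DG runs at -29.3° + (180° − 130.0°) = 20.70° from the x-axis; with |DG| = 19.6, G = D + 19.6·(cos 20.70°, sin 20.70°) = (55.83, -14.12). The perpendicularity gives GA at right angles to DG; with |GA| = 20.7 on the right of DG, A = G + 20.7·(0.3535, -0.9354) = (63.15, -33.48). Then |JA| = |A − J| = 71.48.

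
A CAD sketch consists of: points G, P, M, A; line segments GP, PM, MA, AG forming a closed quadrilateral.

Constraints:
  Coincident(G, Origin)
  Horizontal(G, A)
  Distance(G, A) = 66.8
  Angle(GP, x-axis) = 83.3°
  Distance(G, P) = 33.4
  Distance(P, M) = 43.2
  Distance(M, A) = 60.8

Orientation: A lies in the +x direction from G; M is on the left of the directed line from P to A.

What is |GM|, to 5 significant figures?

68.754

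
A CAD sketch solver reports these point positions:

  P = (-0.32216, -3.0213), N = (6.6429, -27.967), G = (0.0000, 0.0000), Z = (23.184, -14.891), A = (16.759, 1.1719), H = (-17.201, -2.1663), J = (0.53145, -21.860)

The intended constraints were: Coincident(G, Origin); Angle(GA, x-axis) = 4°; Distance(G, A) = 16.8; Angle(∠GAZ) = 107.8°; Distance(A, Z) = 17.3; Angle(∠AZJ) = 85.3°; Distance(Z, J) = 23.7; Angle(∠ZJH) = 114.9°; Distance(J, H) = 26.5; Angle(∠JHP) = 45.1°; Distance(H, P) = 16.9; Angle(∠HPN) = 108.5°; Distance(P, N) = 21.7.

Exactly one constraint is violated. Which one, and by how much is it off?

Distance(P, N) = 21.7 — off by 4.20.

G = (0.00, 0.00) ✓; GA at 4.000° ✓; |GA| = 16.80 ✓; ∠GAZ = 107.8° ✓; |AZ| = 17.30 ✓; ∠AZJ = 85.30° ✓; |ZJ| = 23.70 ✓; ∠ZJH = 114.9° ✓; |JH| = 26.50 ✓; ∠JHP = 45.10° ✓; |HP| = 16.90 ✓; ∠HPN = 108.5° ✓; |PN| = 25.90 ✗.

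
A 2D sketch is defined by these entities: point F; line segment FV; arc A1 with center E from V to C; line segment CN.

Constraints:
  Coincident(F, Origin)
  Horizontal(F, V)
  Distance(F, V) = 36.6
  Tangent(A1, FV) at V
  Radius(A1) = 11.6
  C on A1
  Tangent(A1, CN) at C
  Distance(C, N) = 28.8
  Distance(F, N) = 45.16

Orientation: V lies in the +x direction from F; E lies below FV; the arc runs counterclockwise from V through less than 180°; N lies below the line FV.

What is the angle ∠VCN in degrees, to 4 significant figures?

137.6°

F is at the origin; FV is horizontal with |FV| = 36.6 and V on the +x side, so V = (36.60, 0.000). A1 meets FV tangentially, so EV is at right angles to FV, so E = V + (0, -11.6) = (36.60, -11.60). Since EC ⟂ CN (tangency), |EN| = √(11.6² + 28.8²) = 31.05 regardless of where C sits on A1. So N lies on both circle(F, 45.16) and circle(E, 31.05); the below-FV intersection is N = (22.40, -39.21). C is the foot of the tangent from N: C = (25.05, -10.53).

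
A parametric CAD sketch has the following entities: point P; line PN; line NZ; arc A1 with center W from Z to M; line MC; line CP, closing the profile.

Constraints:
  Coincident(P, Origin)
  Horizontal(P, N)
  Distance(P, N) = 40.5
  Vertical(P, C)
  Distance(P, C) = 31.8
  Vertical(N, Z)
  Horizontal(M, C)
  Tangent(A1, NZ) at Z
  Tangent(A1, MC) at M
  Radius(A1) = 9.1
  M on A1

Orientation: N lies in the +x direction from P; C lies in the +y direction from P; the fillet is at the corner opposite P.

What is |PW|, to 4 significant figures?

38.75

P and C share the same x with |PC| = 31.8 and C on the +y side, so C = (0.000, 31.80). The virtual corner opposite P is at (40.50, 31.80). A1 meets NZ tangentially, so WZ is at right angles to NZ and the tangent condition forces WM to be normal to MC, with radius 9.1, so the center W sits 9.1 in from both sides at W = (31.40, 22.70). Then |PW| = |W − P| = 38.75.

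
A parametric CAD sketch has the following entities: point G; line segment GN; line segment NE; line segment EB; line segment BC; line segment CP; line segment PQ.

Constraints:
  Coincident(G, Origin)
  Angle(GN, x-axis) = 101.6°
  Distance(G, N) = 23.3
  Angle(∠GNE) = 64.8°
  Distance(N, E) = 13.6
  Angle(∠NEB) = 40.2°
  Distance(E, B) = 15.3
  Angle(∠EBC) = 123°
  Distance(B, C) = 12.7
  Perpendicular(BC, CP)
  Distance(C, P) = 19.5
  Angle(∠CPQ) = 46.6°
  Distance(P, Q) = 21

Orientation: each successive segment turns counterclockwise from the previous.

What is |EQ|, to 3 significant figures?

9.67

G is at the origin; GN runs at 101.6° with length 23.3, so N = (-4.69, 22.8). ∠GNE = 64.8° gives NE at -143° from the x-axis; with |NE| = 13.6, E = (-15.6, 14.7). ∠NEB = 40.2° gives EB at -3.40° from the x-axis; with |EB| = 15.3, B = (-0.302, 13.8). ∠EBC = 123.0° gives BC at 53.6° from the x-axis; with |BC| = 12.7, C = (7.23, 24.0). BC ⟂ CP, so CP runs at 144°; with |CP| = 19.5, P = (-8.46, 35.6). ∠CPQ = 46.6° gives PQ at -83.0° from the x-axis; with |PQ| = 21.0, Q = (-5.90, 14.7). Then |EQ| = |Q − E| = 9.67.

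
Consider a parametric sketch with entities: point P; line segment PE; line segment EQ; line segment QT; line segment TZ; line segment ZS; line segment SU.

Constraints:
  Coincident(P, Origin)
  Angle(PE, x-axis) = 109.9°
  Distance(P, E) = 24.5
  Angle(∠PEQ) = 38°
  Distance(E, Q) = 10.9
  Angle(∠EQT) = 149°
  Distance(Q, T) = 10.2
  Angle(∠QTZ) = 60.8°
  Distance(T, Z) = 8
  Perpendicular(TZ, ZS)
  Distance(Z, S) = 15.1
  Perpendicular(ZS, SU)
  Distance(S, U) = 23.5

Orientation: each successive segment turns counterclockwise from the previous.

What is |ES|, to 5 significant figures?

6.4818

P is at the origin; PE runs at 109.9° with length 24.5, so E = (-8.3393, 23.037). ∠PEQ = 38.0° gives EQ at -108.10° from the x-axis; with |EQ| = 10.9, Q = (-11.726, 12.676). ∠EQT = 149.0° gives QT at -77.100° from the x-axis; with |QT| = 10.2, T = (-9.4485, 2.7339). ∠QTZ = 60.8° gives TZ at 42.100° from the x-axis; with |TZ| = 8.0, Z = (-3.5127, 8.0973). TZ ⟂ ZS, so ZS runs at 132.10°; with |ZS| = 15.1, S = (-13.636, 19.301). Then |ES| = |S − E| = 6.4818.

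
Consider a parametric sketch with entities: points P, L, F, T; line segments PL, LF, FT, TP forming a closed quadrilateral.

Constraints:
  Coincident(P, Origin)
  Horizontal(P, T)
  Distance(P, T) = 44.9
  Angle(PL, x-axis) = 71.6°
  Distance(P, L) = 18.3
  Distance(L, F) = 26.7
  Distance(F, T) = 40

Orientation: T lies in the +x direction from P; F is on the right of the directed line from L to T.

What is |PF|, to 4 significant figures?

11.10

Checks: |LF| = 26.70 ✓; |FT| = 40.00 ✓.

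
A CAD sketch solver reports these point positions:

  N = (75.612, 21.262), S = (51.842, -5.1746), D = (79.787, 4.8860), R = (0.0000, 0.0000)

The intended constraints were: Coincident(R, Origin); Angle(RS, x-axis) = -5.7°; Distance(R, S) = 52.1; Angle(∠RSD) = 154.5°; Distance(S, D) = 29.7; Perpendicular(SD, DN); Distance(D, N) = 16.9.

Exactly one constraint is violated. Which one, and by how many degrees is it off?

Perpendicular(SD, DN) — off by 5.50°.

R = (0.00, 0.00) ✓; RS at -5.700° ✓; |RS| = 52.10 ✓; ∠RSD = 154.5° ✓; |SD| = 29.70 ✓; ∠(SD, DN) = 84.50° ✗; |DN| = 16.90 ✓.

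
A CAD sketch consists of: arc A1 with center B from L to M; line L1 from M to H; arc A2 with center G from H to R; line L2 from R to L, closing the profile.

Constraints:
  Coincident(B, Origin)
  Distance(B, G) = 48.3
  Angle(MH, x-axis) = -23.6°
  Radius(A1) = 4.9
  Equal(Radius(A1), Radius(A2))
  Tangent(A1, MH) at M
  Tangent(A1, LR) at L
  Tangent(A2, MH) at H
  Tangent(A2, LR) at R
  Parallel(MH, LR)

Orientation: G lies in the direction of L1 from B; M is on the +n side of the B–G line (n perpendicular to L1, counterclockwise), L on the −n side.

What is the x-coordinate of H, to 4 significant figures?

46.22

Tangency of A1 to both parallel lines with radius 4.9 puts M and L at B ± 4.9·n: M = (1.962, 4.490), L = (-1.962, -4.490). Equal radii place H and R the same way about G: H = G + 4.9·n = (46.22, -14.85), R = G − 4.9·n = (42.30, -23.83). So H.x = 46.22.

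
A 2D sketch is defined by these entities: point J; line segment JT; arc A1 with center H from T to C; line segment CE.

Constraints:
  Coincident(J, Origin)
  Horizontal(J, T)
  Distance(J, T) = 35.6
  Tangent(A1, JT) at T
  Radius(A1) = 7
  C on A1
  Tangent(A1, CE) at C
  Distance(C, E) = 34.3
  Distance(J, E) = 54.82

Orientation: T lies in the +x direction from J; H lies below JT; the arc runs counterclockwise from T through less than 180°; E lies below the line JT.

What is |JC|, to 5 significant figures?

29.909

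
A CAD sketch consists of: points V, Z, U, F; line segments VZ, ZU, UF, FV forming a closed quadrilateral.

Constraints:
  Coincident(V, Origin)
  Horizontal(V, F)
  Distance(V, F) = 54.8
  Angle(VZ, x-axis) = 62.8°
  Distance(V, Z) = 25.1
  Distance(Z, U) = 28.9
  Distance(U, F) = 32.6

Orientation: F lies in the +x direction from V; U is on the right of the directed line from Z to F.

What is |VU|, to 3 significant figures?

22.9

V is at the origin; VF is horizontal with |VF| = 54.8 and F in +x, so F = (54.8, 0). VZ runs at 62.8° with |VZ| = 25.1, so Z = (11.5, 22.3). U is determined by |ZU| = 28.9 and |UF| = 32.6 together: it lies at the intersection of circle(Z, 28.9) and circle(F, 32.6). With |ZF| = 48.7, the foot of the radical line on ZF is 22.0 from Z and the perpendicular offset is √(28.9² − 22.0²) = 18.7. Taking the right-of-ZF solution: U = (22.5, -4.39).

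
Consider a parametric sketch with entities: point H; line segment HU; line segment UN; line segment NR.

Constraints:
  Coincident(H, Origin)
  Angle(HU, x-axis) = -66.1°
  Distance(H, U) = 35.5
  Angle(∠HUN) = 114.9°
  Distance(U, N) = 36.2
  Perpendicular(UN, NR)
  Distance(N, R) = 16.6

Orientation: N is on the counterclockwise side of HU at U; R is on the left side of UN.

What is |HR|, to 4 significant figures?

53.47

H is at the origin; HU runs at -66.1° with length 35.5, so U = 35.5·(cos -66.1°, sin -66.1°) = (14.38, -32.46). ∠HUN = 114.9°, so UN runs at -66.1° + (180° − 114.9°) = -1.000° from the x-axis; with |UN| = 36.2, N = U + 36.2·(cos -1.000°, sin -1.000°) = (50.58, -33.09). The perpendicularity gives NR at right angles to UN; with |NR| = 16.6 on the left of UN, R = N + 16.6·(0.01745, 0.9998) = (50.87, -16.49). Then |HR| = |R − H| = 53.47.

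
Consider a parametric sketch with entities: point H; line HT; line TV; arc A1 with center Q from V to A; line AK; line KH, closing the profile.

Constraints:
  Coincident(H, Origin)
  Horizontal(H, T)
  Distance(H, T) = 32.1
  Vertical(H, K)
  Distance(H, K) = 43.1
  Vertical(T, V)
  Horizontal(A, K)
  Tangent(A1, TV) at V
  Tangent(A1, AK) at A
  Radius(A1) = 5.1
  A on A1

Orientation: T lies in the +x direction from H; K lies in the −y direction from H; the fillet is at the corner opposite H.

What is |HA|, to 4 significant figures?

50.86

The virtual corner opposite H is at (32.10, -43.10). Tangency of A1 to TV means the radius QV is perpendicular to TV and A1 meets AK tangentially, so QA is at right angles to AK, with radius 5.1, so the center Q sits 5.1 in from both sides at Q = (27.00, -38.00). That places the tangent points at V = (32.10, -38.00) on TV and A = (27.00, -43.10) on AK. Then |HA| = |A − H| = 50.86.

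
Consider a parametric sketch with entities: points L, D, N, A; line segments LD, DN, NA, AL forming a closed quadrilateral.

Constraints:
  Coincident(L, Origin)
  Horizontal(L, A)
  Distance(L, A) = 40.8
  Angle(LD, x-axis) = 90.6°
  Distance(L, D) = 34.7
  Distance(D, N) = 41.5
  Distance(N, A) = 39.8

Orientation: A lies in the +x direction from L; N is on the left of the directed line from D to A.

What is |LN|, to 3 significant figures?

57.0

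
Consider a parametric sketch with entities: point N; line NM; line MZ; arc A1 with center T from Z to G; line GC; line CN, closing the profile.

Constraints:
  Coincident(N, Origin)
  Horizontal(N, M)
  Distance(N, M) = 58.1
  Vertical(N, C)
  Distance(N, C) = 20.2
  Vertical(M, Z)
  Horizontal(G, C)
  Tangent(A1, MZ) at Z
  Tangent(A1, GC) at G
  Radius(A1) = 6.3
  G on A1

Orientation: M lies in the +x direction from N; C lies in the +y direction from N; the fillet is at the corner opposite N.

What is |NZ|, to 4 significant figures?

59.74

N is at the origin; NM is horizontal with |NM| = 58.1 and M on the +x side, so M = (58.10, 0.000). NC is vertical with |NC| = 20.2 and C on the +y side, so C = (0.000, 20.20). The virtual corner opposite N is at (58.10, 20.20). A1 meets MZ tangentially, so TZ is at right angles to MZ and tangency of A1 to GC means the radius TG is perpendicular to GC, with radius 6.3, so the center T sits 6.3 in from both sides at T = (51.80, 13.90). That places the tangent points at Z = (58.10, 13.90) on MZ and G = (51.80, 20.20) on GC. Then |NZ| = |Z − N| = 59.74.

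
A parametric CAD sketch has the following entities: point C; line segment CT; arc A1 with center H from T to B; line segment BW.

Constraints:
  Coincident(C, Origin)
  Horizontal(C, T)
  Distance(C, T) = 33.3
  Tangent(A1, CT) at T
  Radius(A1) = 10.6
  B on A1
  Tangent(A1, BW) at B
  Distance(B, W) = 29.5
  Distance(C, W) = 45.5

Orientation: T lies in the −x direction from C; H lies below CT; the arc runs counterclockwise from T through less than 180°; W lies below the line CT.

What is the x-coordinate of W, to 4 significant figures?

-21.99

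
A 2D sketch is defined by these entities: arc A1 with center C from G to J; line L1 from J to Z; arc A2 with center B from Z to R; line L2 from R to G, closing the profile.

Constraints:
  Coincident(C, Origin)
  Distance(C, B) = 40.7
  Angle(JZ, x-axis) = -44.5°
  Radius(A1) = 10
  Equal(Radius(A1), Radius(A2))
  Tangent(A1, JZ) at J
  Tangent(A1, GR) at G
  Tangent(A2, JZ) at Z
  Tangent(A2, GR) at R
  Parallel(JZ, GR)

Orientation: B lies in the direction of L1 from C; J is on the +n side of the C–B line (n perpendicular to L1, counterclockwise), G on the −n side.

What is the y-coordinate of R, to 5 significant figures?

-35.660

The slot axis is L1's direction at -44.5°, so u = (cos -44.5°, sin -44.5°) = (0.71325, -0.70091) and n = (−sin -44.5°, cos -44.5°) = (0.70091, 0.71325). C is at the origin and B lies 40.7 along u from C, so B = 40.7·u = (29.029, -28.527). Tangency of A1 to both parallel lines with radius 10.0 puts J and G at C ± 10.0·n: J = (7.0091, 7.1325), G = (-7.0091, -7.1325). Equal radii place Z and R the same way about B: Z = B + 10.0·n = (36.038, -21.395), R = B − 10.0·n = (22.020, -35.660). So R.y = -35.660.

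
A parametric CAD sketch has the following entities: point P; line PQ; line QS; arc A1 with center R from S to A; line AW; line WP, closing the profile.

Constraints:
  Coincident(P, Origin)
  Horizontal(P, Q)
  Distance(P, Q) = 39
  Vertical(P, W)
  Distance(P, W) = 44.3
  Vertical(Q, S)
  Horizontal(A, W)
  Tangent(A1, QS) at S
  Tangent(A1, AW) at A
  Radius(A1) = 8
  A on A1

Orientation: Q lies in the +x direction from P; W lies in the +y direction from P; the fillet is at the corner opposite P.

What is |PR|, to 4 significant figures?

47.74

PW is vertical with |PW| = 44.3 and W on the +y side, so W = (0.000, 44.30). The virtual corner opposite P is at (39.00, 44.30). The tangent condition forces RS to be normal to QS and tangency of A1 to AW means the radius RA is perpendicular to AW, with radius 8.0, so the center R sits 8.0 in from both sides at R = (31.00, 36.30). Then |PR| = |R − P| = 47.74.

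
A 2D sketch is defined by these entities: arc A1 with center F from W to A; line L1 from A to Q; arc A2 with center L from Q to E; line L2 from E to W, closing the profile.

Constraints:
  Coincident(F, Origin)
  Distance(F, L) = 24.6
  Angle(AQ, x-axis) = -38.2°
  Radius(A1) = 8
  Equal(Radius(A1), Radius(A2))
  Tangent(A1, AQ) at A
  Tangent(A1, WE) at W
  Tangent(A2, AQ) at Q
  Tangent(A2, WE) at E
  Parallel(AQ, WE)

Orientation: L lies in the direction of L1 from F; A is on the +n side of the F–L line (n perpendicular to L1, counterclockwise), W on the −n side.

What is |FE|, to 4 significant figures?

25.87

Tangency of A1 to both parallel lines with radius 8.0 puts A and W at F ± 8.0·n: A = (4.947, 6.287), W = (-4.947, -6.287). Equal radii place Q and E the same way about L: Q = L + 8.0·n = (24.28, -8.926), E = L − 8.0·n = (14.38, -21.50). Then |FE| = |E − F| = 25.87.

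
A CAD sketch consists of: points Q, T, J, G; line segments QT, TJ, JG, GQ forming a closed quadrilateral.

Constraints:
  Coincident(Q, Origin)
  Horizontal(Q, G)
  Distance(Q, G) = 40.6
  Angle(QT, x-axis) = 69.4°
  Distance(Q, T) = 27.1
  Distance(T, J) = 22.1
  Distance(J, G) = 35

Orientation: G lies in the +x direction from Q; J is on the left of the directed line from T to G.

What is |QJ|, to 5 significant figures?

44.975

Q is at the origin; QG is horizontal with |QG| = 40.6 and G in +x, so G = (40.6, 0). QT runs at 69.4° with |QT| = 27.1, so T = (9.5349, 25.367). J is determined by |TJ| = 22.1 and |JG| = 35.0 together: it lies at the intersection of circle(T, 22.1) and circle(G, 35.0). With |TG| = 40.107, the foot of the radical line on TG is 10.870 from T and the perpendicular offset is √(22.1² − 10.870²) = 19.242. Taking the left-of-TG solution: J = (30.125, 33.396).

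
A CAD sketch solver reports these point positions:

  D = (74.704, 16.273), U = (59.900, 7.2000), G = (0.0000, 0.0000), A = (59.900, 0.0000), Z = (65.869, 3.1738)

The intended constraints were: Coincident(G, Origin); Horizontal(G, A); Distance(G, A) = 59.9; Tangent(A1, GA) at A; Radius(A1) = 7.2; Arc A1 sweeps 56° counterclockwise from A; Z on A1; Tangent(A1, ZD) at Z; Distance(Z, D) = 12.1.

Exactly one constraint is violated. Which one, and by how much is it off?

Distance(Z, D) = 12.1 — off by 3.70.

G = (0.00, 0.00) ✓; G.y = 0.00, A.y = 0.00 ✓; |GA| = 59.90 ✓; ∠(UA, AG) = 90.00° ✓; |UA| = 7.200 ✓; bearing(U→Z) − bearing(U→A) = 56.00° ✓; |UZ| = 7.200 ✓; ∠(UZ, ZD) = 90.00° ✓; |ZD| = 15.80 ✗.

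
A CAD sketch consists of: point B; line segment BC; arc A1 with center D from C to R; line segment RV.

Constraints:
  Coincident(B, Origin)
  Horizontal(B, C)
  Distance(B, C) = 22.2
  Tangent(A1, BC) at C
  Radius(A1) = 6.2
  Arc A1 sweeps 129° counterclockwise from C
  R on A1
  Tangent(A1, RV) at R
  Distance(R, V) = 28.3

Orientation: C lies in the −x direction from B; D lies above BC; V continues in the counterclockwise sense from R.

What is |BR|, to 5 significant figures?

20.104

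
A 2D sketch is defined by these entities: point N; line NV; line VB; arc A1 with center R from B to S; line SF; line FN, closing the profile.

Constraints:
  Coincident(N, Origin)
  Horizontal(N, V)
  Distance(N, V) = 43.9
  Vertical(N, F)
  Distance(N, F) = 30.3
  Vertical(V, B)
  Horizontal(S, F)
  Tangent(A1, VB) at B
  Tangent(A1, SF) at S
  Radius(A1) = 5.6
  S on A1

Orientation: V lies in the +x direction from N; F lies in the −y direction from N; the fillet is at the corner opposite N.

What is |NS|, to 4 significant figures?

48.84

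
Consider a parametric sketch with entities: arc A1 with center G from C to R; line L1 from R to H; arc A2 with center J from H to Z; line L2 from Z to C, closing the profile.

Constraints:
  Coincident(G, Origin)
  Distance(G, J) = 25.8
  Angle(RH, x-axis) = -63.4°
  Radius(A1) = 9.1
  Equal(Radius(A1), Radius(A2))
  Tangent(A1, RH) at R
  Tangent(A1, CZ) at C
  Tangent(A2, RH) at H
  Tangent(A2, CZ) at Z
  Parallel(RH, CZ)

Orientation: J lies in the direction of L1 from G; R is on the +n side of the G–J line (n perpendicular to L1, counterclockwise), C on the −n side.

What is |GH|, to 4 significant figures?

27.36

The slot axis is L1's direction at -63.4°, so u = (cos -63.4°, sin -63.4°) = (0.4478, -0.8942) and n = (−sin -63.4°, cos -63.4°) = (0.8942, 0.4478). G is at the origin and J lies 25.8 along u from G, so J = 25.8·u = (11.55, -23.07). Tangency of A1 to both parallel lines with radius 9.1 puts R and C at G ± 9.1·n: R = (8.137, 4.075), C = (-8.137, -4.075). Equal radii place H and Z the same way about J: H = J + 9.1·n = (19.69, -18.99), Z = J − 9.1·n = (3.415, -27.14). Then |GH| = |H − G| = 27.36.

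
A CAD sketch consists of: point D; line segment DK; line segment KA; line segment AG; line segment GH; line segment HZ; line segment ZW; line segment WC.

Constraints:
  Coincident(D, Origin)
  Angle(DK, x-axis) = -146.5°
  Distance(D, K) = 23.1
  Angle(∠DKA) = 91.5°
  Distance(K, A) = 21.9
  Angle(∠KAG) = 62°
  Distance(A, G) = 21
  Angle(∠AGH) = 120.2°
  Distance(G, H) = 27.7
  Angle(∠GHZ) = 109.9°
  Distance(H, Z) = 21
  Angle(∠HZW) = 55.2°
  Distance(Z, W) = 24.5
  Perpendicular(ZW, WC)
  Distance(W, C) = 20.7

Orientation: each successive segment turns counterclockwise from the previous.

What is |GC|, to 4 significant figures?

17.75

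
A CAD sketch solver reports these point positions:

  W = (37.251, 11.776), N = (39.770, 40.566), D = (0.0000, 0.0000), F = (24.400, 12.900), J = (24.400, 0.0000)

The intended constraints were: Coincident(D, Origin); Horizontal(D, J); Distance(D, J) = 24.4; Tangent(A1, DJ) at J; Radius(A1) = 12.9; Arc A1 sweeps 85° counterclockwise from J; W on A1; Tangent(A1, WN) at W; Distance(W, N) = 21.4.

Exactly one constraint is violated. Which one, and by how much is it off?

Distance(W, N) = 21.4 — off by 7.50.

D = (0.00, 0.00) ✓; D.y = 0.00, J.y = 0.00 ✓; |DJ| = 24.40 ✓; ∠(FJ, JD) = 90.00° ✓; |FJ| = 12.90 ✓; bearing(F→W) − bearing(F→J) = 85.00° ✓; |FW| = 12.90 ✓; ∠(FW, WN) = 90.00° ✓; |WN| = 28.90 ✗.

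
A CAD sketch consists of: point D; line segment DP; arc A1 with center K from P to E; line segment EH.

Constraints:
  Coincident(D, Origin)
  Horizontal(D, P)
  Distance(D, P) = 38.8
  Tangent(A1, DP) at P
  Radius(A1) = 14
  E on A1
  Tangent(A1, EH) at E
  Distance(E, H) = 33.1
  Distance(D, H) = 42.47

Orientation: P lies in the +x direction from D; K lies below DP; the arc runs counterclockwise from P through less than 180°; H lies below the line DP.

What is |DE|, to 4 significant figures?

27.25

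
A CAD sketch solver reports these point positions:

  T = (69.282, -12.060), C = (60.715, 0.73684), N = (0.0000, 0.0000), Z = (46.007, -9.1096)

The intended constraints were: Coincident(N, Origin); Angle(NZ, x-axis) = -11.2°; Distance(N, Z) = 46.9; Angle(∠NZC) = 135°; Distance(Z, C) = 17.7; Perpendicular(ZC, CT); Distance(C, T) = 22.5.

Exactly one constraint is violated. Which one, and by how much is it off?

Distance(C, T) = 22.5 — off by 7.10.

N = (0.00, 0.00) ✓; NZ at -11.20° ✓; |NZ| = 46.90 ✓; ∠NZC = 135.0° ✓; |ZC| = 17.70 ✓; ∠(ZC, CT) = 90.00° ✓; |CT| = 15.40 ✗.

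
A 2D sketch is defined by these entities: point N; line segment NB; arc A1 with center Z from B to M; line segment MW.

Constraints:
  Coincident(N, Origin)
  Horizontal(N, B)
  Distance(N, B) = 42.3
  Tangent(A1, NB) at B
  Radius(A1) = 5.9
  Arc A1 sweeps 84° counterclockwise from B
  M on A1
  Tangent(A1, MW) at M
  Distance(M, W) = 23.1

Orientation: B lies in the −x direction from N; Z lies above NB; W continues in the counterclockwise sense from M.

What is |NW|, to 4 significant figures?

44.22

N is at the origin; N and B share the same y with |NB| = 42.3 and B on the −x side, so B = (-42.30, 0.000). Tangency of A1 to NB means the radius ZB is perpendicular to NB, so Z = B + (0, 5.9) = (-42.30, 5.900). On A1, B sits at bearing -90° from Z; an 84° counterclockwise sweep puts M at bearing -6°, so M = Z + 5.9·(cos -6°, sin -6°) = (-36.43, 5.283). A1 meets MW tangentially, so ZM is at right angles to MW, so MW runs along (−sin -6°, cos -6°); with |MW| = 23.1, W = (-34.02, 28.26). Then |NW| = |W − N| = 44.22.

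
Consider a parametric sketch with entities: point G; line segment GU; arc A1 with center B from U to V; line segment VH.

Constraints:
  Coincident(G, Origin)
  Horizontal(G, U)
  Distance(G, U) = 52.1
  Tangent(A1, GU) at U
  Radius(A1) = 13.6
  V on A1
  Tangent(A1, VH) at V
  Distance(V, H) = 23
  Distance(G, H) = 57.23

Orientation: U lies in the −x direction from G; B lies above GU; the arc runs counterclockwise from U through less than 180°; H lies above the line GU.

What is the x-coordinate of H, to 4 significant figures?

-42.36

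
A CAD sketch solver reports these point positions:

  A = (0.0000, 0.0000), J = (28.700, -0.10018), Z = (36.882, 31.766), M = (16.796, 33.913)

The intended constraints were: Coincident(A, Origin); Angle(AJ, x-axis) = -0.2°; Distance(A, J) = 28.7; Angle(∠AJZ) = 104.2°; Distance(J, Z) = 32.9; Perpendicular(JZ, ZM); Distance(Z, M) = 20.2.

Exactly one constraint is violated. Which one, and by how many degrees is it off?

Perpendicular(JZ, ZM) — off by 8.30°.

A = (0.00, 0.00) ✓; AJ at -0.2000° ✓; |AJ| = 28.70 ✓; ∠AJZ = 104.2° ✓; |JZ| = 32.90 ✓; ∠(JZ, ZM) = 98.30° ✗; |ZM| = 20.20 ✓.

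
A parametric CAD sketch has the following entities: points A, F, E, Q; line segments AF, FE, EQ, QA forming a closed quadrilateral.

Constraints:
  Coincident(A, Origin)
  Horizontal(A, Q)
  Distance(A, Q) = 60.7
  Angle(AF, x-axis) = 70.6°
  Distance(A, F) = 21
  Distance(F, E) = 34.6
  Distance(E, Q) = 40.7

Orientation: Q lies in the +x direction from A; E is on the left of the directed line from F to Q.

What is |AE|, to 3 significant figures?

51.4

Checks: |FE| = 34.60 ✓; |EQ| = 40.70 ✓.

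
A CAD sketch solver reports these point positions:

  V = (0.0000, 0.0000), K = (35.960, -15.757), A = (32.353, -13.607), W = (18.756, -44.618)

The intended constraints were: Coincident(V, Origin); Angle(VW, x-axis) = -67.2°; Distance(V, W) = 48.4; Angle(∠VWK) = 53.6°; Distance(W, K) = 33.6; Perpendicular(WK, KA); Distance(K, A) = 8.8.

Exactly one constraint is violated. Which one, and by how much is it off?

Distance(K, A) = 8.8 — off by 4.60.

V = (0.00, 0.00) ✓; VW at -67.20° ✓; |VW| = 48.40 ✓; ∠VWK = 53.60° ✓; |WK| = 33.60 ✓; ∠(WK, KA) = 90.00° ✓; |KA| = 4.199 ✗.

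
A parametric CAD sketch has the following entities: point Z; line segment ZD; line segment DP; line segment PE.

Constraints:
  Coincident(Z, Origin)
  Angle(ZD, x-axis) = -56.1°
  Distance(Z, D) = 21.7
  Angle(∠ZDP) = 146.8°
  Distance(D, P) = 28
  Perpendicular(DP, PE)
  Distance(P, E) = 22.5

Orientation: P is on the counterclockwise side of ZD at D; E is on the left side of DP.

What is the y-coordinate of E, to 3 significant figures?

-8.18

∠ZDP = 146.8°, so DP runs at -56.1° + (180° − 146.8°) = -22.9° from the x-axis; with |DP| = 28.0, P = D + 28.0·(cos -22.9°, sin -22.9°) = (37.9, -28.9). DP is perpendicular to PE; with |PE| = 22.5 on the left of DP, E = P + 22.5·(0.389, 0.921) = (46.7, -8.18). So E.y = -8.18.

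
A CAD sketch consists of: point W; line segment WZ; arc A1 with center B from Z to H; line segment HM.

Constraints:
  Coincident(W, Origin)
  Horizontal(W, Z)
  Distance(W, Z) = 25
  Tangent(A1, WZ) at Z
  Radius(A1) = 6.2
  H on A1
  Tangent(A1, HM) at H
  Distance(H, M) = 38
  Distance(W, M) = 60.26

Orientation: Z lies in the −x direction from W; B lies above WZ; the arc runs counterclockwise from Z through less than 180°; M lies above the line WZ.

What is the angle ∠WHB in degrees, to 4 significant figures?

109.1°

Checks: W.y = 0.00, Z.y = 0.00 ✓; |BH| = 6.200 ✓; ∠(BH, HM) = 90.00° ✓; |HM| = 38.00 ✓; |WM| = 60.26 ✓.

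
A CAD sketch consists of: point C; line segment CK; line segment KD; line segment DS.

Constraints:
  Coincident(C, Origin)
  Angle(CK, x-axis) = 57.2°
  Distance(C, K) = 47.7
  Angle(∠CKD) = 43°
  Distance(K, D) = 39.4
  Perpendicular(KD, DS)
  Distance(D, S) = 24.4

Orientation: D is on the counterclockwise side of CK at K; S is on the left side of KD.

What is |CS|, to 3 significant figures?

9.30

C is at the origin; CK runs at 57.2° with length 47.7, so K = 47.7·(cos 57.2°, sin 57.2°) = (25.8, 40.1). ∠CKD = 43.0°, so KD runs at 57.2° + (180° − 43.0°) = 194° from the x-axis; with |KD| = 39.4, D = K + 39.4·(cos 194°, sin 194°) = (-12.4, 30.4). The perpendicularity gives DS at right angles to KD; with |DS| = 24.4 on the left of KD, S = D + 24.4·(0.245, -0.969) = (-6.37, 6.78). Then |CS| = |S − C| = 9.30.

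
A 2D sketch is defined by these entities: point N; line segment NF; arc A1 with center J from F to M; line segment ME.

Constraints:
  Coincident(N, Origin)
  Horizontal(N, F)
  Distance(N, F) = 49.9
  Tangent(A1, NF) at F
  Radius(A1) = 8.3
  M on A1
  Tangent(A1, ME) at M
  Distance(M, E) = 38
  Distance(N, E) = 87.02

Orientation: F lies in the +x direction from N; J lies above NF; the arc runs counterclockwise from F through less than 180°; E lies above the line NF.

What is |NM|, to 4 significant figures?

56.23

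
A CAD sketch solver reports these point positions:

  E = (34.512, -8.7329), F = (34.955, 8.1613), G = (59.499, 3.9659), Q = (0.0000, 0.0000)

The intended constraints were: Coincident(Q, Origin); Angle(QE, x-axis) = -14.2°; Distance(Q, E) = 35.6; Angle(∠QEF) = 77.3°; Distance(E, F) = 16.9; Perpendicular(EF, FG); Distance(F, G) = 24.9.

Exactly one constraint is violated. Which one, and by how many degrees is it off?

Perpendicular(EF, FG) — off by 8.20°.

Q = (0.00, 0.00) ✓; QE at -14.20° ✓; |QE| = 35.60 ✓; ∠QEF = 77.30° ✓; |EF| = 16.90 ✓; ∠(EF, FG) = 98.20° ✗; |FG| = 24.90 ✓.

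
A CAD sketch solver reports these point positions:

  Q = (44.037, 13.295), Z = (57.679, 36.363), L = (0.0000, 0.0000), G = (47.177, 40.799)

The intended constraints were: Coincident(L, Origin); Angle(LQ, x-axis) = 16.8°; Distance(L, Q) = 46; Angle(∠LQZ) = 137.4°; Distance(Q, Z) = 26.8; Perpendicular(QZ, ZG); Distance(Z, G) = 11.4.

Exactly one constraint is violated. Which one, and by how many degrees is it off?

Perpendicular(QZ, ZG) — off by 7.70°.

L = (0.00, 0.00) ✓; LQ at 16.80° ✓; |LQ| = 46.00 ✓; ∠LQZ = 137.4° ✓; |QZ| = 26.80 ✓; ∠(QZ, ZG) = 97.70° ✗; |ZG| = 11.40 ✓.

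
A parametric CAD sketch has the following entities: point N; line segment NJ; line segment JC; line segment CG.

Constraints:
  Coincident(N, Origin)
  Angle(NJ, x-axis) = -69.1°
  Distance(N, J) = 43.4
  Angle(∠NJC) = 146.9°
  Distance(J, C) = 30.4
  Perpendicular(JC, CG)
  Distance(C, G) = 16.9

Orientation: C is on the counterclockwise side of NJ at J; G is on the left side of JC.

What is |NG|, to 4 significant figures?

67.10

N is at the origin; NJ runs at -69.1° with length 43.4, so J = 43.4·(cos -69.1°, sin -69.1°) = (15.48, -40.54). ∠NJC = 146.9°, so JC runs at -69.1° + (180° − 146.9°) = -36.00° from the x-axis; with |JC| = 30.4, C = J + 30.4·(cos -36.00°, sin -36.00°) = (40.08, -58.41). JC is perpendicular to CG; with |CG| = 16.9 on the left of JC, G = C + 16.9·(0.5878, 0.8090) = (50.01, -44.74). Then |NG| = |G − N| = 67.10.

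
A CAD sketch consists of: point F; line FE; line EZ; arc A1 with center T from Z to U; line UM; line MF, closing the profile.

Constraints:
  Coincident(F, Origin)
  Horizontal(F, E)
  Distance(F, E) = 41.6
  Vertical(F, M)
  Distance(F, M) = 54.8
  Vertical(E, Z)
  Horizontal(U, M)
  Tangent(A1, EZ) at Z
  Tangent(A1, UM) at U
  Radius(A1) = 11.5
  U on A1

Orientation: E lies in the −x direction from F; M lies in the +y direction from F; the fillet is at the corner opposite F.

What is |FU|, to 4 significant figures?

62.52

F is at the origin; F and E share the same y with |FE| = 41.6 and E on the −x side, so E = (-41.60, 0.000). FM is vertical with |FM| = 54.8 and M on the +y side, so M = (0.000, 54.80). The virtual corner opposite F is at (-41.60, 54.80). Tangency of A1 to EZ means the radius TZ is perpendicular to EZ and the tangent condition forces TU to be normal to UM, with radius 11.5, so the center T sits 11.5 in from both sides at T = (-30.10, 43.30). That places the tangent points at Z = (-41.60, 43.30) on EZ and U = (-30.10, 54.80) on UM. Then |FU| = |U − F| = 62.52.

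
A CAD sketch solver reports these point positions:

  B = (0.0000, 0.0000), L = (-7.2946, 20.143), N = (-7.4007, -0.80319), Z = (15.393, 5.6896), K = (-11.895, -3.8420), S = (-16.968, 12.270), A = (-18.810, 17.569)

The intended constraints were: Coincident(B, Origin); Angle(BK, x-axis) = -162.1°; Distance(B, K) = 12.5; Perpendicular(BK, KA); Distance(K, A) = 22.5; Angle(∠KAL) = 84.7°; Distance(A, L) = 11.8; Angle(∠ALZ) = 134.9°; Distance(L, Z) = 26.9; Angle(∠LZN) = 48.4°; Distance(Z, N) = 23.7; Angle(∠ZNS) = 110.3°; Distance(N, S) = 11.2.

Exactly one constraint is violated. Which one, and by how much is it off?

Distance(N, S) = 11.2 — off by 5.00.

B = (0.00, 0.00) ✓; BK at -162.1° ✓; |BK| = 12.50 ✓; ∠(BK, KA) = 90.00° ✓; |KA| = 22.50 ✓; ∠KAL = 84.70° ✓; |AL| = 11.80 ✓; ∠ALZ = 134.9° ✓; |LZ| = 26.90 ✓; ∠LZN = 48.40° ✓; |ZN| = 23.70 ✓; ∠ZNS = 110.3° ✓; |NS| = 16.20 ✗.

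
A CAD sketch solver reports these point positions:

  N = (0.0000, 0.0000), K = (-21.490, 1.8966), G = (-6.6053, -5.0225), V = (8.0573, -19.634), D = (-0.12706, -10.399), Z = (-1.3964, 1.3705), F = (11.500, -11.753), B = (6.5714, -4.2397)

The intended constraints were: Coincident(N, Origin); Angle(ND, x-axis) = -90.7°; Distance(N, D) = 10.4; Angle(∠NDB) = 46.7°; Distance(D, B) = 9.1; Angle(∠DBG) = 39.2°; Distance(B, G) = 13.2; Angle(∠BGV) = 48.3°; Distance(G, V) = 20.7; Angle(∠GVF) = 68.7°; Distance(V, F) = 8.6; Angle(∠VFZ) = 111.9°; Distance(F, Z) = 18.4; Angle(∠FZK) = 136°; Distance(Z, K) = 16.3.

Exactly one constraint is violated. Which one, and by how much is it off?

Distance(Z, K) = 16.3 — off by 3.80.

N = (0.00, 0.00) ✓; ND at -90.70° ✓; |ND| = 10.40 ✓; ∠NDB = 46.70° ✓; |DB| = 9.100 ✓; ∠DBG = 39.20° ✓; |BG| = 13.20 ✓; ∠BGV = 48.30° ✓; |GV| = 20.70 ✓; ∠GVF = 68.70° ✓; |VF| = 8.600 ✓; ∠VFZ = 111.9° ✓; |FZ| = 18.40 ✓; ∠FZK = 136.0° ✓; |ZK| = 20.10 ✗.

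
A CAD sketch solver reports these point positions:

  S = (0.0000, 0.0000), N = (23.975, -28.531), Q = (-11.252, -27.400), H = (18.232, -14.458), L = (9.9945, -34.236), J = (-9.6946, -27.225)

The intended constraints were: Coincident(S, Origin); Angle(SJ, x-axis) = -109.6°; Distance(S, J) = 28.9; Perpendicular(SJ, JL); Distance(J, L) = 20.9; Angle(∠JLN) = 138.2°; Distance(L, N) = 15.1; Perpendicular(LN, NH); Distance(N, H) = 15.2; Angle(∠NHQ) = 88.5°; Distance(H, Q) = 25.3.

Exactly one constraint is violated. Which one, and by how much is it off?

Distance(H, Q) = 25.3 — off by 6.90.

S = (0.00, 0.00) ✓; SJ at -109.6° ✓; |SJ| = 28.90 ✓; ∠(SJ, JL) = 90.00° ✓; |JL| = 20.90 ✓; ∠JLN = 138.2° ✓; |LN| = 15.10 ✓; ∠(LN, NH) = 90.00° ✓; |NH| = 15.20 ✓; ∠NHQ = 88.50° ✓; |HQ| = 32.20 ✗.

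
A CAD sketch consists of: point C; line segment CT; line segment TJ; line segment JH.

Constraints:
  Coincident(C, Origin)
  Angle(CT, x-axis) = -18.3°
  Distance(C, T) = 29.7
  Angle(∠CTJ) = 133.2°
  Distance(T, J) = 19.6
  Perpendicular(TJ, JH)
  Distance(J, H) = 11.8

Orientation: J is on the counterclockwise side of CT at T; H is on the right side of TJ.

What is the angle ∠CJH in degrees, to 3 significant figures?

118°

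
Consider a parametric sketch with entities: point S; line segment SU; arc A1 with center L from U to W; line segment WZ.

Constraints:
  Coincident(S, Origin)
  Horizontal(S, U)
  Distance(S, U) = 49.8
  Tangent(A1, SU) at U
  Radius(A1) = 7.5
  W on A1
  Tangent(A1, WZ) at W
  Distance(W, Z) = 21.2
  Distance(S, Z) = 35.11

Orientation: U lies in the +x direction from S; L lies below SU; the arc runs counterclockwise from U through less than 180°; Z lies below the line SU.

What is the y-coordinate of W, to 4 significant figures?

-2.472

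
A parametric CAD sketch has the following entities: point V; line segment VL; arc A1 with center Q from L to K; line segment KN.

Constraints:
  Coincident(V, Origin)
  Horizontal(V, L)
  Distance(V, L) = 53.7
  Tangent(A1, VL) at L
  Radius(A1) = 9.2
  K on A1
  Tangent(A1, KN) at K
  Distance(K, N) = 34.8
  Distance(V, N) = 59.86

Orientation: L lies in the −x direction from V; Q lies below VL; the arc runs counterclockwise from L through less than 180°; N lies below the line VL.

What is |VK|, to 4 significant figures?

62.95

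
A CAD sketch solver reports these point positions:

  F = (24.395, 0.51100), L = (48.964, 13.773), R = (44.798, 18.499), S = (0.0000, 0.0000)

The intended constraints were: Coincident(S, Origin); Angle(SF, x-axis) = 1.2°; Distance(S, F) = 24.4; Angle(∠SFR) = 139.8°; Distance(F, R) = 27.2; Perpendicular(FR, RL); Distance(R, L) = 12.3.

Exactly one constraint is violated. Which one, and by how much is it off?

Distance(R, L) = 12.3 — off by 6.00.

S = (0.00, 0.00) ✓; SF at 1.200° ✓; |SF| = 24.40 ✓; ∠SFR = 139.8° ✓; |FR| = 27.20 ✓; ∠(FR, RL) = 90.00° ✓; |RL| = 6.300 ✗.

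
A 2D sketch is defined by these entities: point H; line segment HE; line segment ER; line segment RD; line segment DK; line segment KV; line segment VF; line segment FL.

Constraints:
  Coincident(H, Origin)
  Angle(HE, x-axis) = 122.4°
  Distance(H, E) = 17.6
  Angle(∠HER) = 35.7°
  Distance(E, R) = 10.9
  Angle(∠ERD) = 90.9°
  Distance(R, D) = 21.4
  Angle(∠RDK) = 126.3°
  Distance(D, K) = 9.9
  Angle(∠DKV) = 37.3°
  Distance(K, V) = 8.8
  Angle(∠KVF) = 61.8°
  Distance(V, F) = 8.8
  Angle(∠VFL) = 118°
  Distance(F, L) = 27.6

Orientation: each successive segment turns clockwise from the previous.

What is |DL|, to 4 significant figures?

30.88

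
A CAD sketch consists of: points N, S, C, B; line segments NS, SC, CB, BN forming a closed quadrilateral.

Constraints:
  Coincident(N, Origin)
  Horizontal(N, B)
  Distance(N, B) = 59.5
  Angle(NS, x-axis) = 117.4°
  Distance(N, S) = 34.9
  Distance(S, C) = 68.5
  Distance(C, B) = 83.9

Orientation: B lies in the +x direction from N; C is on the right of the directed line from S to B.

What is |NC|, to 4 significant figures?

40.61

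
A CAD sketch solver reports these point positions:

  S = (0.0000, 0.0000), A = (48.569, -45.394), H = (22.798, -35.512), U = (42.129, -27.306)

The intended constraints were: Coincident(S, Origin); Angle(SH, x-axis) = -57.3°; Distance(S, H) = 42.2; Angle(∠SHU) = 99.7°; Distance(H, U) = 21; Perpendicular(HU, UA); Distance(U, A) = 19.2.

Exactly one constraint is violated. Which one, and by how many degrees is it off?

Perpendicular(HU, UA) — off by 3.40°.

S = (0.00, 0.00) ✓; SH at -57.30° ✓; |SH| = 42.20 ✓; ∠SHU = 99.70° ✓; |HU| = 21.00 ✓; ∠(HU, UA) = 93.40° ✗; |UA| = 19.20 ✓.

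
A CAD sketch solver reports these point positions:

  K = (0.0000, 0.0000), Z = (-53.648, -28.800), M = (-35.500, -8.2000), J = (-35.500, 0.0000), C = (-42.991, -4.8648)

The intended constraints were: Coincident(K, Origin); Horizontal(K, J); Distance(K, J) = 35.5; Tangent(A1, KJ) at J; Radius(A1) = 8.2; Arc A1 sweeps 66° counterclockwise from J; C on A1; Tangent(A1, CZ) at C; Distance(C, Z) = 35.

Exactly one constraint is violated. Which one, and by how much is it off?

Distance(C, Z) = 35 — off by 8.80.

K = (0.00, 0.00) ✓; K.y = 0.00, J.y = 0.00 ✓; |KJ| = 35.50 ✓; ∠(MJ, JK) = 90.00° ✓; |MJ| = 8.200 ✓; bearing(M→C) − bearing(M→J) = 66.00° ✓; |MC| = 8.200 ✓; ∠(MC, CZ) = 90.00° ✓; |CZ| = 26.20 ✗.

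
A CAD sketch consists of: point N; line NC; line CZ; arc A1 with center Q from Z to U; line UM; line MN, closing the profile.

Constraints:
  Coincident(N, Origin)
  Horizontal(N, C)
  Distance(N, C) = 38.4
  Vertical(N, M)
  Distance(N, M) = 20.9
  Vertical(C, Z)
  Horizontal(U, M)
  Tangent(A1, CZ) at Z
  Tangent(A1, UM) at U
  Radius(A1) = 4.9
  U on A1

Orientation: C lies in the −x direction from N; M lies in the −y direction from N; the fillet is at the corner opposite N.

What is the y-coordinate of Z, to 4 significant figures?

-16.00

N is at the origin; NC is horizontal with |NC| = 38.4 and C on the −x side, so C = (-38.40, 0.000). NM is vertical with |NM| = 20.9 and M on the −y side, so M = (0.000, -20.90). The virtual corner opposite N is at (-38.40, -20.90). The tangent condition forces QZ to be normal to CZ and since A1 is tangent to UM there, QU ⟂ UM, with radius 4.9, so the center Q sits 4.9 in from both sides at Q = (-33.50, -16.00). That places the tangent points at Z = (-38.40, -16.00) on CZ and U = (-33.50, -20.90) on UM. So Z.y = -16.00.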